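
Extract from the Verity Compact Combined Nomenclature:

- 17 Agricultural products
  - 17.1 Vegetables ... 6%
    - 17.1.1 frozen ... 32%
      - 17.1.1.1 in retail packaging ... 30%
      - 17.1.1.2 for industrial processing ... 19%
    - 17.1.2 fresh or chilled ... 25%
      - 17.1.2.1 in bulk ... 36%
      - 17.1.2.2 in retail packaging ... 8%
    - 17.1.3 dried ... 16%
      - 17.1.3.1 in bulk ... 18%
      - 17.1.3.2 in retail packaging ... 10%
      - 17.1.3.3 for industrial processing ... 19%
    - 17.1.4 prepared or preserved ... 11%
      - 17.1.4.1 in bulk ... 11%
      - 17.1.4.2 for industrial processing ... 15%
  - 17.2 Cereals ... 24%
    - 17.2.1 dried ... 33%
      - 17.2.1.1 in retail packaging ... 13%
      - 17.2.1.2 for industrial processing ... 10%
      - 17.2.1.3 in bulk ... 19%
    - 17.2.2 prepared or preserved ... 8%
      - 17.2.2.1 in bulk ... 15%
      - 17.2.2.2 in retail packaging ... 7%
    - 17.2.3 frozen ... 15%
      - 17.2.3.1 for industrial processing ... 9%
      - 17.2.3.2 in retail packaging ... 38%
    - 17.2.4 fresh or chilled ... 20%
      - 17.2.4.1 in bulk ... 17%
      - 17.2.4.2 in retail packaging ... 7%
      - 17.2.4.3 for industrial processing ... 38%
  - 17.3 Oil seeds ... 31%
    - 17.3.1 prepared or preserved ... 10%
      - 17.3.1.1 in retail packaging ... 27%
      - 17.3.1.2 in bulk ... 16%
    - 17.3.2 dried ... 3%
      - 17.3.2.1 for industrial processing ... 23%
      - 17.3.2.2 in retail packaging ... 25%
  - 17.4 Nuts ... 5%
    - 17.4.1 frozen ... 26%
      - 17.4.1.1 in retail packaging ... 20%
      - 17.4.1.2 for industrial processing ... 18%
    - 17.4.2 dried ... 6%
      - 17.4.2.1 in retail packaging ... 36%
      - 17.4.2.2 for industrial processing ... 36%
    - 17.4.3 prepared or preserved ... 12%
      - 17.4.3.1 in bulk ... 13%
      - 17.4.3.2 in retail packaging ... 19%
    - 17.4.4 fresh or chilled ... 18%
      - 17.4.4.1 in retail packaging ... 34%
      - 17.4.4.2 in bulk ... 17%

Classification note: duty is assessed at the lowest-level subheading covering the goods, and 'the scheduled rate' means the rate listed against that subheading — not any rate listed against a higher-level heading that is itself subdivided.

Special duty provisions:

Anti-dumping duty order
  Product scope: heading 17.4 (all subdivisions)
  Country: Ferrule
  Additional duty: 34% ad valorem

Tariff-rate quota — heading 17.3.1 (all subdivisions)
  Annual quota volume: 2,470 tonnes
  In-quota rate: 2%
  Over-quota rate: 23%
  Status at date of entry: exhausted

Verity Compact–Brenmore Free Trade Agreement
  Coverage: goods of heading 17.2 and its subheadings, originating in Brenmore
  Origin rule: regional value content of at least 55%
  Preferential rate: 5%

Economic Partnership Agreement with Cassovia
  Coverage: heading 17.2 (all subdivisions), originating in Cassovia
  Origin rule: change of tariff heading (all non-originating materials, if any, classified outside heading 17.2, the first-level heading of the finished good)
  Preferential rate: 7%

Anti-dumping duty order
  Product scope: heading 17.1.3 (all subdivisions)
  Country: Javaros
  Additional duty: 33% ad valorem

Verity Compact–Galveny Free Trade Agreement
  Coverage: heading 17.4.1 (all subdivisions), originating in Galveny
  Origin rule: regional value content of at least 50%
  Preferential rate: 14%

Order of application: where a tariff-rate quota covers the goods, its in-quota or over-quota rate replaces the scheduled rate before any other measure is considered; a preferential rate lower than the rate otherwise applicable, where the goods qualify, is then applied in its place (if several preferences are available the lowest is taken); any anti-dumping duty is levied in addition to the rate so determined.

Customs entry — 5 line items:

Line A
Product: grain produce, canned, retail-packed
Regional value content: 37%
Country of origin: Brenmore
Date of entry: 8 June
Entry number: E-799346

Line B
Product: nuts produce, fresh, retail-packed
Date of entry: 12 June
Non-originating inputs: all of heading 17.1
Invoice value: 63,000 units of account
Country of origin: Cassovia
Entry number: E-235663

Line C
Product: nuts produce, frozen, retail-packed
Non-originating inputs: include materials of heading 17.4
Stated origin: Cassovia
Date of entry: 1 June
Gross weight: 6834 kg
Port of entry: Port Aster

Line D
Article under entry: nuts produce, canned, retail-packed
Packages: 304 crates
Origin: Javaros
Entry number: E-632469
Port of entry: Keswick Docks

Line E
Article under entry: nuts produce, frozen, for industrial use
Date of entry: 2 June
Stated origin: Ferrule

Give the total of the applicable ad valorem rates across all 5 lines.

132%

Line A: grain → 17.2; canned → 17.2.2; retail-packed → 17.2.2.2. Scheduled 7%. Brenmore agreement on 17.2: RVC < 55%. → 7%.
Line B: nuts → 17.4; fresh → 17.4.4; retail-packed → 17.4.4.1. Scheduled 34%. Cassovia agreement on 17.2: 17.4.4.1 not covered. → 34%.
Line C: nuts → 17.4; frozen → 17.4.1; retail-packed → 17.4.1.1. Scheduled 20%. Cassovia agreement on 17.2: 17.4.1.1 not covered. → 20%.
Line D: nuts → 17.4; canned → 17.4.3; retail-packed → 17.4.3.2. Scheduled 19%. No special measure applies. → 19%.
Line E: nuts → 17.4; frozen → 17.4.1; for industrial use → 17.4.1.2. Scheduled 18%. anti-dumping (Ferrule, 17.4): +34%; total 18% + 34% = 52%. → 52%.
Sum: 7% + 34% + 20% + 19% + 52% = 132%.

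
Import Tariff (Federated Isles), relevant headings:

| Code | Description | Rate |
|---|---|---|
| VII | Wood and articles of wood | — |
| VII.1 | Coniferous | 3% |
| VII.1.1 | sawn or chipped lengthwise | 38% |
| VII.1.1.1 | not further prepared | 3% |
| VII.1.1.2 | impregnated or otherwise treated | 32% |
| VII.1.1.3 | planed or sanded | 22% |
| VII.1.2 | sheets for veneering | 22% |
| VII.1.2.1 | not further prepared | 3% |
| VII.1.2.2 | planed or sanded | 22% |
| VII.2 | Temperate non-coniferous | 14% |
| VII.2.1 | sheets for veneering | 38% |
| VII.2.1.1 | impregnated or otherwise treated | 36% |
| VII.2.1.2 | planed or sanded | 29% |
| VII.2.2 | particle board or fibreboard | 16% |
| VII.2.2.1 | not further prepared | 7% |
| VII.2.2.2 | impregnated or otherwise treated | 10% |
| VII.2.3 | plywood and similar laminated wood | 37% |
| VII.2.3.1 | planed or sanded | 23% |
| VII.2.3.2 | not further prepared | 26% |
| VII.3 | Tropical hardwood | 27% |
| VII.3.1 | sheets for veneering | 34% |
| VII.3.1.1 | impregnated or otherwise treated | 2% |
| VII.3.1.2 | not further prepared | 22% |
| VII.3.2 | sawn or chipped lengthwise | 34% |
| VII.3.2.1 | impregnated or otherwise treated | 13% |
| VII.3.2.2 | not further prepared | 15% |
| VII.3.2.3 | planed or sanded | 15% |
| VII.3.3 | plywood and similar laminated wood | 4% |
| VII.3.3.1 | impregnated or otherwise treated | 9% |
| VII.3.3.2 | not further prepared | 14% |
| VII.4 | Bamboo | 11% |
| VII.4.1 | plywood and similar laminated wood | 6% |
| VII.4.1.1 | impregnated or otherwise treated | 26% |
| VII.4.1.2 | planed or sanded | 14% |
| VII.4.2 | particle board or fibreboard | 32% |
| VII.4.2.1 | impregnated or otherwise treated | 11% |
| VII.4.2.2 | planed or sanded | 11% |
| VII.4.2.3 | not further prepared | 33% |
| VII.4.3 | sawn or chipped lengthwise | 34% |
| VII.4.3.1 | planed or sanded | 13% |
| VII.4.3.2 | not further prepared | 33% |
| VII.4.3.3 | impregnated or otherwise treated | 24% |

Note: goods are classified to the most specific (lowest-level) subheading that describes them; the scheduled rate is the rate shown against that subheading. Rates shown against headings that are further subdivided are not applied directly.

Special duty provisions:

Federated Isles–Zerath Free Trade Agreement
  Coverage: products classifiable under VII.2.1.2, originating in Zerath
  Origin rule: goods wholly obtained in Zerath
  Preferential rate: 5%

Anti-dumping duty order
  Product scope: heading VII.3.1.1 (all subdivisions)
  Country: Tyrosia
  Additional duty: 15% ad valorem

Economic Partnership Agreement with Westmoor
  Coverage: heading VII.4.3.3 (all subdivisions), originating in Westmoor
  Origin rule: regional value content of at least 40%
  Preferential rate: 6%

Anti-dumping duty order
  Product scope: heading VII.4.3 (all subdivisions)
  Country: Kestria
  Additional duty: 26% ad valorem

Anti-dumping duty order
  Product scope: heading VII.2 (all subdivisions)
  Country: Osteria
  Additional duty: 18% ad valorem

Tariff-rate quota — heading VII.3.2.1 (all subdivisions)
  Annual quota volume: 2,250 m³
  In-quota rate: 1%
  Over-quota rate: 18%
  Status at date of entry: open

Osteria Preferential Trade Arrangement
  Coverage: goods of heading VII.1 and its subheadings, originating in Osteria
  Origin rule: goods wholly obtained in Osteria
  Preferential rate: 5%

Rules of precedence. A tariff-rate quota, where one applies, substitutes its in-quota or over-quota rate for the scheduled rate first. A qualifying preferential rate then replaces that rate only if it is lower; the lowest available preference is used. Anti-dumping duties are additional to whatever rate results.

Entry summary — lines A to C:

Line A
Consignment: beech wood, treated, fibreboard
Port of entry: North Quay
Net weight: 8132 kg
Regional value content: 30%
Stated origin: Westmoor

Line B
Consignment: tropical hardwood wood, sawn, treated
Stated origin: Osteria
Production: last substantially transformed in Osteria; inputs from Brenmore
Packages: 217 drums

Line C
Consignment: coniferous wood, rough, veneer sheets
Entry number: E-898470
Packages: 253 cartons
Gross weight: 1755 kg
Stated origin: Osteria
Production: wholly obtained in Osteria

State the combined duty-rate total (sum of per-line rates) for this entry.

14%

Line A: beech → VII.2; fibreboard → VII.2.2; treated → VII.2.2.2. Scheduled 10%. Westmoor agreement on VII.4.3.3: VII.2.2.2 not covered. → 10%.
Line B: tropical hardwood → VII.3; sawn → VII.3.2; treated → VII.3.2.1. Scheduled 13%. quota on VII.3.2.1 open → in-quota 1%; Osteria agreement on VII.1: VII.3.2.1 not covered. → 1%.
Line C: coniferous → VII.1; veneer sheets → VII.1.2; rough → VII.1.2.1. Scheduled 3%. Osteria agreement on VII.1: wholly obtained → 5% available; preference 5% not lower than 3% → no reduction. → 3%.
Sum: 10% + 1% + 3% = 14%.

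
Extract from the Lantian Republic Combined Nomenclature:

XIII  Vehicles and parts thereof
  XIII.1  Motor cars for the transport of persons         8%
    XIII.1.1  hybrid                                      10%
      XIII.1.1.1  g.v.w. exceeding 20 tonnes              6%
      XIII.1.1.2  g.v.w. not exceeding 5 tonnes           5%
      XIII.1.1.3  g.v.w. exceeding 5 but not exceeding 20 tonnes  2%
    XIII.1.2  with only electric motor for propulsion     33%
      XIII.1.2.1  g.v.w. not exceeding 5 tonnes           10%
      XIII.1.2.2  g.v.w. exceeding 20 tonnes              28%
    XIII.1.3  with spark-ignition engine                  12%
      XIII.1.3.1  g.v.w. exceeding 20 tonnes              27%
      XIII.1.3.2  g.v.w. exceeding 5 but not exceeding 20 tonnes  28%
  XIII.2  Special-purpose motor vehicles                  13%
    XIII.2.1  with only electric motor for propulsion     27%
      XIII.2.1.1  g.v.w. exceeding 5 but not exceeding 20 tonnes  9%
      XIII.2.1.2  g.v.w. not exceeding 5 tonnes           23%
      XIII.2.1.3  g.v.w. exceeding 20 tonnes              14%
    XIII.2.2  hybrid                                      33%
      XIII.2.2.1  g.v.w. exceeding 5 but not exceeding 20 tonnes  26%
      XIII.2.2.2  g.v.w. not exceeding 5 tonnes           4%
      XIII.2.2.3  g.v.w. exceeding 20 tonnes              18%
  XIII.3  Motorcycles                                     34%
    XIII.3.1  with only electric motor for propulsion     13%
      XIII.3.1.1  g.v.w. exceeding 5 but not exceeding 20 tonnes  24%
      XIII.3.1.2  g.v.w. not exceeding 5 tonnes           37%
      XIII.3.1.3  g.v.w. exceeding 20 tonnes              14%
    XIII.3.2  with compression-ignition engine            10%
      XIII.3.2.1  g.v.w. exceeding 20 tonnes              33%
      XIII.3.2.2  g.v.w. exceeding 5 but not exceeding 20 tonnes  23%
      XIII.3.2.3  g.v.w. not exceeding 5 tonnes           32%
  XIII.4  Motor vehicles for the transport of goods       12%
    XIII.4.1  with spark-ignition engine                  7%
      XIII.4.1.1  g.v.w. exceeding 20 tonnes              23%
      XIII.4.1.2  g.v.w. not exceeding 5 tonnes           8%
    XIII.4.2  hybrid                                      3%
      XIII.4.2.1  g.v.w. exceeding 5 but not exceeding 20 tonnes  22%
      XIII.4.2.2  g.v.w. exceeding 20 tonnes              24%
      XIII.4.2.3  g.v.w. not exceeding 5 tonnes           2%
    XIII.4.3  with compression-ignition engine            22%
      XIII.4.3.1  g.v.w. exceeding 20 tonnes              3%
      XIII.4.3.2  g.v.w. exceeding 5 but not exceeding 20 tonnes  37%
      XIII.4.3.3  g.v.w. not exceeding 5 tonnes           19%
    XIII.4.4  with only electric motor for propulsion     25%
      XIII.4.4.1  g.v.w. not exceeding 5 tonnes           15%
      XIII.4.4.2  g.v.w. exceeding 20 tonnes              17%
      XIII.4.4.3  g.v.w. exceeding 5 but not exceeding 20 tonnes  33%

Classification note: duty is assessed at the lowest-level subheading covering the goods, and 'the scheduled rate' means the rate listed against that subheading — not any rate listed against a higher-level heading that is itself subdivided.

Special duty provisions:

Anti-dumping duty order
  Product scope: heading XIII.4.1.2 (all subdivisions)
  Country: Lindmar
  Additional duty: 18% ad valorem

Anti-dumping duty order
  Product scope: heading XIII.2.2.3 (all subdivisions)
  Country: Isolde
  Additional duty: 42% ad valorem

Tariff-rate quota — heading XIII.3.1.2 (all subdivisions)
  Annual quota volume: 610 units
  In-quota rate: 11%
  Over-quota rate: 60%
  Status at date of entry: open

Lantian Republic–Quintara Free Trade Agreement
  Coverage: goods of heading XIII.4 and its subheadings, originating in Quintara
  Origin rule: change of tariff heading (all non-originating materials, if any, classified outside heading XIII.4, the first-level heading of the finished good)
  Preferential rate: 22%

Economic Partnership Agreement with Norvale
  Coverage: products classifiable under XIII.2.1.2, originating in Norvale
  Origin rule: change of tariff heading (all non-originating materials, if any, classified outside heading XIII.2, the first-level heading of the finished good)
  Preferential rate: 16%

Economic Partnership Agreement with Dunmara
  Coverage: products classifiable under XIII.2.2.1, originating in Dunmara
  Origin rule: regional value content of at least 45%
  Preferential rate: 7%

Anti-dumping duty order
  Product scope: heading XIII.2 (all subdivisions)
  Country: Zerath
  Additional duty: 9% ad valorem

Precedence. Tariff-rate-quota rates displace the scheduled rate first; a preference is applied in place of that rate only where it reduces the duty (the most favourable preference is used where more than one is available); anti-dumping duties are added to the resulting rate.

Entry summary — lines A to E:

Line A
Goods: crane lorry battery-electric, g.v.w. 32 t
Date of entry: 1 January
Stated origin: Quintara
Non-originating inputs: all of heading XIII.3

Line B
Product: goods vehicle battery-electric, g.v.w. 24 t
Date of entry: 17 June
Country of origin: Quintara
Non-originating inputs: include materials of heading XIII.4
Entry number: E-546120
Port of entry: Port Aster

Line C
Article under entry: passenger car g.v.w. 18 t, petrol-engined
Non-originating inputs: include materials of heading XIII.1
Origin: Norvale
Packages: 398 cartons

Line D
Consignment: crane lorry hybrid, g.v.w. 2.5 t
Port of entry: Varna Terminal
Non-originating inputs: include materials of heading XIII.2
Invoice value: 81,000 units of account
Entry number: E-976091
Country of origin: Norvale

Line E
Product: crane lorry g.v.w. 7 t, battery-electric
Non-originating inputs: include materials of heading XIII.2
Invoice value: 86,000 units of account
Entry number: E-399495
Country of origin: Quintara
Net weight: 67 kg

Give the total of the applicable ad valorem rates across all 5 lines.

72%

Line A: crane lorry → XIII.2; battery-electric → XIII.2.1; g.v.w. 32 t → XIII.2.1.3. Scheduled 14%. Quintara agreement on XIII.4: XIII.2.1.3 not covered. → 14%.
Line B: goods vehicle → XIII.4; battery-electric → XIII.4.4; g.v.w. 24 t → XIII.4.4.2. Scheduled 17%. Quintara agreement on XIII.4: CTH not met. → 17%.
Line C: passenger car → XIII.1; petrol-engined → XIII.1.3; g.v.w. 18 t → XIII.1.3.2. Scheduled 28%. Norvale agreement on XIII.2.1.2: XIII.1.3.2 not covered. → 28%.
Line D: crane lorry → XIII.2; hybrid → XIII.2.2; g.v.w. 2.5 t → XIII.2.2.2. Scheduled 4%. Norvale agreement on XIII.2.1.2: XIII.2.2.2 not covered. → 4%.
Line E: crane lorry → XIII.2; battery-electric → XIII.2.1; g.v.w. 7 t → XIII.2.1.1. Scheduled 9%. Quintara agreement on XIII.4: XIII.2.1.1 not covered. → 9%.
Sum: 14% + 17% + 28% + 4% + 9% = 72%.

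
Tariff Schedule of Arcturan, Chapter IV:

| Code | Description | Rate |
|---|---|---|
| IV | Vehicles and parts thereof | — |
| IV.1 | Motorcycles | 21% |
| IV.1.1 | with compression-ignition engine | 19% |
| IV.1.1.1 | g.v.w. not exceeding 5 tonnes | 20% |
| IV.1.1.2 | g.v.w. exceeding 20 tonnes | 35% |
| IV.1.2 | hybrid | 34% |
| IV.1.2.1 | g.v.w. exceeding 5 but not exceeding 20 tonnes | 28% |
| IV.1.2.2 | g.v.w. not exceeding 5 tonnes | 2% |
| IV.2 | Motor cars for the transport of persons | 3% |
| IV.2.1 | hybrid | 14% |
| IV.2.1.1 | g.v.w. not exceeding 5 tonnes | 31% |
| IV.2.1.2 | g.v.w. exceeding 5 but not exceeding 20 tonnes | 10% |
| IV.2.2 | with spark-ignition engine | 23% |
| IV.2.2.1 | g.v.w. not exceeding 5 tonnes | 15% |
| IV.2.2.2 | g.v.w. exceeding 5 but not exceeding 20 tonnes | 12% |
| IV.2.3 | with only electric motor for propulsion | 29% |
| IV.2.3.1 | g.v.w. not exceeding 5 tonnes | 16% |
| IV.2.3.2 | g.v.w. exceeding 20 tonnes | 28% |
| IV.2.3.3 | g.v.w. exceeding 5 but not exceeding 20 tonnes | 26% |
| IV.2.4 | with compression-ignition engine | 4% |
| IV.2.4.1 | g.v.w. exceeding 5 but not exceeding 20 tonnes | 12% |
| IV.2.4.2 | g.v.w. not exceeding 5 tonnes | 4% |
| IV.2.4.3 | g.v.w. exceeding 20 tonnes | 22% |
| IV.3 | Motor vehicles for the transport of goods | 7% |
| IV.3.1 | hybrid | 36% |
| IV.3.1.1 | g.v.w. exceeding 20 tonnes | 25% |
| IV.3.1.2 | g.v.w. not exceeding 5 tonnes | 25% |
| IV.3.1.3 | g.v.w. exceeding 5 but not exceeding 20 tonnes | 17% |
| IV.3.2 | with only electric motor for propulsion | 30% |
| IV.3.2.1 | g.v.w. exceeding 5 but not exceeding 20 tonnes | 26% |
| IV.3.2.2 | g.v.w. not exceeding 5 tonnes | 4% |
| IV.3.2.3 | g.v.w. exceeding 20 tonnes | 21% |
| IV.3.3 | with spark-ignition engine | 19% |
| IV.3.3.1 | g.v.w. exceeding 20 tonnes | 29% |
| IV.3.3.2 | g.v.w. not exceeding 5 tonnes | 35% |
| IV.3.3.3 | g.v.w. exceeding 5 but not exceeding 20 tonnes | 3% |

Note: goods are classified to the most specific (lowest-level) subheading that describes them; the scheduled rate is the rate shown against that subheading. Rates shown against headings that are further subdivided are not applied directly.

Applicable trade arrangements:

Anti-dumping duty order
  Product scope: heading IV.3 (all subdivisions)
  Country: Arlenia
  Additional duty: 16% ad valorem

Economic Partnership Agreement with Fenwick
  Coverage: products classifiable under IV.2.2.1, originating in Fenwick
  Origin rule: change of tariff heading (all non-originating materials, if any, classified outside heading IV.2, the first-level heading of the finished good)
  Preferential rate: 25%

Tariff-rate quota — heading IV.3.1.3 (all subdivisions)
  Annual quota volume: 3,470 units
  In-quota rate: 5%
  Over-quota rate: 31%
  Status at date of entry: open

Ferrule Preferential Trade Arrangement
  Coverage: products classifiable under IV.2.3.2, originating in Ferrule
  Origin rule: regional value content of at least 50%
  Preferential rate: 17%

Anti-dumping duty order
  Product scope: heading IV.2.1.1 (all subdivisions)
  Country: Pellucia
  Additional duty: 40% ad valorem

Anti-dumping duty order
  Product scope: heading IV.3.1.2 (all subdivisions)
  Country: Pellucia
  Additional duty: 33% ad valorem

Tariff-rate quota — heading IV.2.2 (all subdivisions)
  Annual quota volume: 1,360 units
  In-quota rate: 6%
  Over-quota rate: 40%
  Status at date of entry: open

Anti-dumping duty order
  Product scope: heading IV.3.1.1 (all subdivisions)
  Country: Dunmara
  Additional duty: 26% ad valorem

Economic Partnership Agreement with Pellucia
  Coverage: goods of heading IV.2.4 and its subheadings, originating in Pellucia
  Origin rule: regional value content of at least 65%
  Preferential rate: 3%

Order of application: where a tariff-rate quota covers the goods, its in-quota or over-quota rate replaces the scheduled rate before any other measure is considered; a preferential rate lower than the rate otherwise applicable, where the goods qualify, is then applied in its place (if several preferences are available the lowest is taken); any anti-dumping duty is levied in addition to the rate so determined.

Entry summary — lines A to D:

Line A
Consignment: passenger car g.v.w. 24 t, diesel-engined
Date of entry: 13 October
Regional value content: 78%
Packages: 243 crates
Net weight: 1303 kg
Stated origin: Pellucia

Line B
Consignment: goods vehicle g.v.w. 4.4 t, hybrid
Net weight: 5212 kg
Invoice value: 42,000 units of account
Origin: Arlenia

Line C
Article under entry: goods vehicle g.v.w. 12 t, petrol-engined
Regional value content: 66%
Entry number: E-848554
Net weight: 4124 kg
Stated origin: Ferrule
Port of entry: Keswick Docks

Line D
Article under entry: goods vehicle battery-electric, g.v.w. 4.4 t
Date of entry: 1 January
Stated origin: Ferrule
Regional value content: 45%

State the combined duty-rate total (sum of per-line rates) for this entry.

51%

Line A: passenger car → IV.2; diesel-engined → IV.2.4; g.v.w. 24 t → IV.2.4.3. Scheduled 22%. Pellucia agreement on IV.2.4: RVC ≥ 65% → 3% available; preferential 3%. → 3%.
Line B: goods vehicle → IV.3; hybrid → IV.3.1; g.v.w. 4.4 t → IV.3.1.2. Scheduled 25%. anti-dumping (Arlenia, IV.3): +16%; total 25% + 16% = 41%. → 41%.
Line C: goods vehicle → IV.3; petrol-engined → IV.3.3; g.v.w. 12 t → IV.3.3.3. Scheduled 3%. Ferrule agreement on IV.2.3.2: IV.3.3.3 not covered. → 3%.
Line D: goods vehicle → IV.3; battery-electric → IV.3.2; g.v.w. 4.4 t → IV.3.2.2. Scheduled 4%. Ferrule agreement on IV.2.3.2: IV.3.2.2 not covered. → 4%.
Sum: 3% + 41% + 3% + 4% = 51%.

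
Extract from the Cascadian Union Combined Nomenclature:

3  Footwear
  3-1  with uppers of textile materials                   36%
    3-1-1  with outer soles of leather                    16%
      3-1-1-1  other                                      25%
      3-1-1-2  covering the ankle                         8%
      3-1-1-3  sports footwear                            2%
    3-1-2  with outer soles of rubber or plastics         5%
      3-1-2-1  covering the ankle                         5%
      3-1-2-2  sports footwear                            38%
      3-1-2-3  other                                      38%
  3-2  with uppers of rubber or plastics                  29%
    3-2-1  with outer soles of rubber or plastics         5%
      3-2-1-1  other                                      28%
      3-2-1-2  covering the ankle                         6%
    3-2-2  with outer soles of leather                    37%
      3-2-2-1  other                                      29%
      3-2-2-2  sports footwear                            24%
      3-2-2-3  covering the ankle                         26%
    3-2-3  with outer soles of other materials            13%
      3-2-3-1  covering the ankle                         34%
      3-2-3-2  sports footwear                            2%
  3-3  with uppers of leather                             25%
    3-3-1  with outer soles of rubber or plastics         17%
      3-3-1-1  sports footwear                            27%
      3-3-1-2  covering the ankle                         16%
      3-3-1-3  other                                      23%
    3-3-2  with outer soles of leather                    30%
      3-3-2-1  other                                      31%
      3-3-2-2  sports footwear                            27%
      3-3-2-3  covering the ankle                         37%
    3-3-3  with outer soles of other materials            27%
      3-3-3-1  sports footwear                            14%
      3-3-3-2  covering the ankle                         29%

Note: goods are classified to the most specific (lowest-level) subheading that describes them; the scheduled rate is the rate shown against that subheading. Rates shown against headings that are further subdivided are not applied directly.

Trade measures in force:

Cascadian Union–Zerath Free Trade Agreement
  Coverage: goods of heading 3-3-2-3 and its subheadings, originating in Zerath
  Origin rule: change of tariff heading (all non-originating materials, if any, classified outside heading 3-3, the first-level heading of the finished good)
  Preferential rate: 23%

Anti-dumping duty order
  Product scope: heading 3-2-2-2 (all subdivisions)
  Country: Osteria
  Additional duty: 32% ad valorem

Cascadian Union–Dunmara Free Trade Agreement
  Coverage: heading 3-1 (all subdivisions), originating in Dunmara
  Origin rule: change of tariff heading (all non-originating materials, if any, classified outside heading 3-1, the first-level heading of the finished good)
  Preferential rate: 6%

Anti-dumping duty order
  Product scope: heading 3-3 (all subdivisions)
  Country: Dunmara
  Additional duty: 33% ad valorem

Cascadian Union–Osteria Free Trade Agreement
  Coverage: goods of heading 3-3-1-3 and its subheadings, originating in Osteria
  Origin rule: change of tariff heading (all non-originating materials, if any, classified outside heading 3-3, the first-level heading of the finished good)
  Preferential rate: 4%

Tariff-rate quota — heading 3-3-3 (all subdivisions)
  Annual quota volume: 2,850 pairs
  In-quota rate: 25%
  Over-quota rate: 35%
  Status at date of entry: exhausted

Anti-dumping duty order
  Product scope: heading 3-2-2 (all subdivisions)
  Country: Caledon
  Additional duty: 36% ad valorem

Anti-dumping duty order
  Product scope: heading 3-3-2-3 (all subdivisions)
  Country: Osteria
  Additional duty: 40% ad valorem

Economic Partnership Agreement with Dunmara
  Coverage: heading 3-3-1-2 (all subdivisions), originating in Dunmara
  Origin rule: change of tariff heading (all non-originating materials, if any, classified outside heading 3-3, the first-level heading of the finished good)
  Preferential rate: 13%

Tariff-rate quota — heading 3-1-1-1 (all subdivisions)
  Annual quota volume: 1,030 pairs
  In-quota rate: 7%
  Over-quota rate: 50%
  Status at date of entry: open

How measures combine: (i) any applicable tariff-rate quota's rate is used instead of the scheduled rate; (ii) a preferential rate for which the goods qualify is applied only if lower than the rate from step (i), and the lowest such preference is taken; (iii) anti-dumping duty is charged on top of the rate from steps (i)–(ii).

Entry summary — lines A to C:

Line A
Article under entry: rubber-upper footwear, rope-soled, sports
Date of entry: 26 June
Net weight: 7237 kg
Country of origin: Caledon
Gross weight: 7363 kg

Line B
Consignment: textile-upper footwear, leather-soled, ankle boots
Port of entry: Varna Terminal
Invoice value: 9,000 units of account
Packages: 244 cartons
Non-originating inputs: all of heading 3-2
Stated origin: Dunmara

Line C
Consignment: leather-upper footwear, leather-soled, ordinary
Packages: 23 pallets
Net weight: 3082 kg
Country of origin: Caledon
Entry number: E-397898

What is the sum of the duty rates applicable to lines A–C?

39%

Line A: rubber-upper → 3-2; rope-soled → 3-2-3; sports → 3-2-3-2. Scheduled 2%. No special measure applies. → 2%.
Line B: textile-upper → 3-1; leather-soled → 3-1-1; ankle boots → 3-1-1-2. Scheduled 8%. Dunmara agreement on 3-1: CTH met → 6% available; Dunmara agreement on 3-3-1-2: 3-1-1-2 not covered; preferential 6%. → 6%.
Line C: leather-upper → 3-3; leather-soled → 3-3-2; ordinary → 3-3-2-1. Scheduled 31%. No special measure applies. → 31%.
Sum: 2% + 6% + 31% = 39%.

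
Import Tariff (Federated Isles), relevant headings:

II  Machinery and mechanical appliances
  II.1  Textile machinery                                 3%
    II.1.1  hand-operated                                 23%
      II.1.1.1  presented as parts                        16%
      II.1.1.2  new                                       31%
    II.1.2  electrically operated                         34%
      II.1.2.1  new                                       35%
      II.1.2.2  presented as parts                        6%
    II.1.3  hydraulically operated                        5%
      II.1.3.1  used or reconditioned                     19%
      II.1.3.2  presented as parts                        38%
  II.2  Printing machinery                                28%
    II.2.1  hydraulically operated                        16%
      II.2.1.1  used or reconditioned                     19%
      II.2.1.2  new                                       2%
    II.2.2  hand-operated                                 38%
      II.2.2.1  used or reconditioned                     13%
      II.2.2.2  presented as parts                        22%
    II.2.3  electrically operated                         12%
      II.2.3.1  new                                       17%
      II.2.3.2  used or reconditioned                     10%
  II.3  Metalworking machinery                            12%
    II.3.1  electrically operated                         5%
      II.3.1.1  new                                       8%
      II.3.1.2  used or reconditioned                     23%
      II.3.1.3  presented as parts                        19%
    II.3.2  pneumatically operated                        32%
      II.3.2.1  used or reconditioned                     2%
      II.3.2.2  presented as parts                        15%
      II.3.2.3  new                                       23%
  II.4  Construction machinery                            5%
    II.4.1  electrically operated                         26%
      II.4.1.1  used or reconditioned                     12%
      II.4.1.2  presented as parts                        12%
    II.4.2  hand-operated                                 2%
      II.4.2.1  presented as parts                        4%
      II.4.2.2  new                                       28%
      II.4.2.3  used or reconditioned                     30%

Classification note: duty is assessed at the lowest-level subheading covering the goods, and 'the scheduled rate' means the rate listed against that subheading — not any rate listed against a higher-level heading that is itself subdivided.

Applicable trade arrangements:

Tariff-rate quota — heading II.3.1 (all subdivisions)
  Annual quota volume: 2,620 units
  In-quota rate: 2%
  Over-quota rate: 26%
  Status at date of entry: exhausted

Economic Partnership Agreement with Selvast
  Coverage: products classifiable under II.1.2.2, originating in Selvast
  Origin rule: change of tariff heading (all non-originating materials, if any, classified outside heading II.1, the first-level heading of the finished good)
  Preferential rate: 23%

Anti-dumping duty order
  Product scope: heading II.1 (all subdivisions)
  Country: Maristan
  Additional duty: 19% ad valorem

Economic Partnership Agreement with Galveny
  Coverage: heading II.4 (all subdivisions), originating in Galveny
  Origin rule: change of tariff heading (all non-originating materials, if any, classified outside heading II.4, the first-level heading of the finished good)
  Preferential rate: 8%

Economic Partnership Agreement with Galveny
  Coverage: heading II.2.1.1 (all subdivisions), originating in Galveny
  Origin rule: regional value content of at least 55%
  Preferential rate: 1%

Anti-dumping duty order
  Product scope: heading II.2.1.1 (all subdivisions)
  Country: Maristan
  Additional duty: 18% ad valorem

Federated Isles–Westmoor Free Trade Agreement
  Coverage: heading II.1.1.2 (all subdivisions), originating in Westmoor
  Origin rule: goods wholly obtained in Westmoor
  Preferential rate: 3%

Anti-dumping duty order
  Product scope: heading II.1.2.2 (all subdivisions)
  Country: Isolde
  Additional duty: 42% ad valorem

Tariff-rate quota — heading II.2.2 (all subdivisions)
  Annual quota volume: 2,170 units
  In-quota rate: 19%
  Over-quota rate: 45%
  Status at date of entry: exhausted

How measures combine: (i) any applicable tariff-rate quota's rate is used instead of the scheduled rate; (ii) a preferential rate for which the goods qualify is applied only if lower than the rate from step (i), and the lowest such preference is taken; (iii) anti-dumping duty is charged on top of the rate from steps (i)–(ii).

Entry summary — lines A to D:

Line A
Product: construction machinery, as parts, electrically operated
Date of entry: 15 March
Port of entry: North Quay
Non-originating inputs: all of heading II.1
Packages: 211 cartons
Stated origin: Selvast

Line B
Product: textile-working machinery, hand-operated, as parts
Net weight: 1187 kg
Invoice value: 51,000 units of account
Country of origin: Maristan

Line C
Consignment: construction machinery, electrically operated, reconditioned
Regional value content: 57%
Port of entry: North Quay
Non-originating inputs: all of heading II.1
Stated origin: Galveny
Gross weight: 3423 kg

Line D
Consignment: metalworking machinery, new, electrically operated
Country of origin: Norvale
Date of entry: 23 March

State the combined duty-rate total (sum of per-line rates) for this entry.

Line A: construction → II.4; electrically operated → II.4.1; as parts → II.4.1.2. Scheduled 12%. Selvast agreement on II.1.2.2: II.4.1.2 not covered. → 12%.
Line B: textile-working → II.1; hand-operated → II.1.1; as parts → II.1.1.1. Scheduled 16%. anti-dumping (Maristan, II.1): +19%; total 16% + 19% = 35%. → 35%.
Line C: construction → II.4; electrically operated → II.4.1; reconditioned → II.4.1.1. Scheduled 12%. Galveny agreement on II.4: CTH met → 8% available; Galveny agreement on II.2.1.1: II.4.1.1 not covered; preferential 8%. → 8%.
Line D: metalworking → II.3; electrically operated → II.3.1; new → II.3.1.1. Scheduled 8%. quota on II.3.1 exhausted → over-quota 26%. → 26%.
Sum: 12% + 35% + 8% + 26% = 81%.

81%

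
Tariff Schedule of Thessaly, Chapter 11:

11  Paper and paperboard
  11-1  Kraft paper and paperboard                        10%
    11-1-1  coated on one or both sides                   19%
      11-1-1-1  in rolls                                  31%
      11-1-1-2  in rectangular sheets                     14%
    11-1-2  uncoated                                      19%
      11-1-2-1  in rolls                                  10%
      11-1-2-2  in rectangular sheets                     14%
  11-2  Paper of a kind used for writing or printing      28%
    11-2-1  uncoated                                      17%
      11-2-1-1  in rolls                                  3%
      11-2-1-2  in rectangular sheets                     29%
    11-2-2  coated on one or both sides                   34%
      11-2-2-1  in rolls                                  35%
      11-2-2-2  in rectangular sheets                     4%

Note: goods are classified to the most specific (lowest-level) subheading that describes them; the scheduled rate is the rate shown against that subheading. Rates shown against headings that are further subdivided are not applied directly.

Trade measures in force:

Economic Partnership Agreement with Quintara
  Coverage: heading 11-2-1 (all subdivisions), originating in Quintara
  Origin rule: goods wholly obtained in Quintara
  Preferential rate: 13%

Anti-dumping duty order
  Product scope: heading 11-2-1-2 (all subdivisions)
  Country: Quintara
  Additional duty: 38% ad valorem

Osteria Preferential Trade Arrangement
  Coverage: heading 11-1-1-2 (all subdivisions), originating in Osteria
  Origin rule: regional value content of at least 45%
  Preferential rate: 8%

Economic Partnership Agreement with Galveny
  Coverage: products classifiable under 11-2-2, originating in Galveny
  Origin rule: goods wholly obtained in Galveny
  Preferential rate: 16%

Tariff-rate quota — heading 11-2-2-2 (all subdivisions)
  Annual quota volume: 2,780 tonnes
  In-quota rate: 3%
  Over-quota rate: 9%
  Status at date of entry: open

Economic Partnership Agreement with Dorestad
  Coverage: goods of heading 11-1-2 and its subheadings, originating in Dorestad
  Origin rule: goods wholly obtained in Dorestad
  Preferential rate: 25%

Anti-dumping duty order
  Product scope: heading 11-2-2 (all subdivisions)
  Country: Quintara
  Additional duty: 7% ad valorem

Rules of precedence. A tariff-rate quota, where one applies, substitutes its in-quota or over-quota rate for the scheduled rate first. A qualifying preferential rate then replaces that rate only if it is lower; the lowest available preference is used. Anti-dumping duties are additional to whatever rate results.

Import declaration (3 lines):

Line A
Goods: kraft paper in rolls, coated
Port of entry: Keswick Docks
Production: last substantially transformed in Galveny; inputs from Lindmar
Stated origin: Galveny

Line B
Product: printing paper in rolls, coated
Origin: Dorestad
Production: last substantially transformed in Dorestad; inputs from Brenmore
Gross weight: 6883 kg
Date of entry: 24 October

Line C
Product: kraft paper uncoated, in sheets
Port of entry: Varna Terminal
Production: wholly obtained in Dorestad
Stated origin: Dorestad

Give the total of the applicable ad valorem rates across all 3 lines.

Line A: kraft paper → 11-1; coated → 11-1-1; in rolls → 11-1-1-1. Scheduled 31%. Galveny agreement on 11-2-2: 11-1-1-1 not covered. → 31%.
Line B: printing paper → 11-2; coated → 11-2-2; in rolls → 11-2-2-1. Scheduled 35%. Dorestad agreement on 11-1-2: 11-2-2-1 not covered. → 35%.
Line C: kraft paper → 11-1; uncoated → 11-1-2; in sheets → 11-1-2-2. Scheduled 14%. Dorestad agreement on 11-1-2: wholly obtained → 25% available; preference 25% not lower than 14% → no reduction. → 14%.
Sum: 31% + 35% + 14% = 80%.

80%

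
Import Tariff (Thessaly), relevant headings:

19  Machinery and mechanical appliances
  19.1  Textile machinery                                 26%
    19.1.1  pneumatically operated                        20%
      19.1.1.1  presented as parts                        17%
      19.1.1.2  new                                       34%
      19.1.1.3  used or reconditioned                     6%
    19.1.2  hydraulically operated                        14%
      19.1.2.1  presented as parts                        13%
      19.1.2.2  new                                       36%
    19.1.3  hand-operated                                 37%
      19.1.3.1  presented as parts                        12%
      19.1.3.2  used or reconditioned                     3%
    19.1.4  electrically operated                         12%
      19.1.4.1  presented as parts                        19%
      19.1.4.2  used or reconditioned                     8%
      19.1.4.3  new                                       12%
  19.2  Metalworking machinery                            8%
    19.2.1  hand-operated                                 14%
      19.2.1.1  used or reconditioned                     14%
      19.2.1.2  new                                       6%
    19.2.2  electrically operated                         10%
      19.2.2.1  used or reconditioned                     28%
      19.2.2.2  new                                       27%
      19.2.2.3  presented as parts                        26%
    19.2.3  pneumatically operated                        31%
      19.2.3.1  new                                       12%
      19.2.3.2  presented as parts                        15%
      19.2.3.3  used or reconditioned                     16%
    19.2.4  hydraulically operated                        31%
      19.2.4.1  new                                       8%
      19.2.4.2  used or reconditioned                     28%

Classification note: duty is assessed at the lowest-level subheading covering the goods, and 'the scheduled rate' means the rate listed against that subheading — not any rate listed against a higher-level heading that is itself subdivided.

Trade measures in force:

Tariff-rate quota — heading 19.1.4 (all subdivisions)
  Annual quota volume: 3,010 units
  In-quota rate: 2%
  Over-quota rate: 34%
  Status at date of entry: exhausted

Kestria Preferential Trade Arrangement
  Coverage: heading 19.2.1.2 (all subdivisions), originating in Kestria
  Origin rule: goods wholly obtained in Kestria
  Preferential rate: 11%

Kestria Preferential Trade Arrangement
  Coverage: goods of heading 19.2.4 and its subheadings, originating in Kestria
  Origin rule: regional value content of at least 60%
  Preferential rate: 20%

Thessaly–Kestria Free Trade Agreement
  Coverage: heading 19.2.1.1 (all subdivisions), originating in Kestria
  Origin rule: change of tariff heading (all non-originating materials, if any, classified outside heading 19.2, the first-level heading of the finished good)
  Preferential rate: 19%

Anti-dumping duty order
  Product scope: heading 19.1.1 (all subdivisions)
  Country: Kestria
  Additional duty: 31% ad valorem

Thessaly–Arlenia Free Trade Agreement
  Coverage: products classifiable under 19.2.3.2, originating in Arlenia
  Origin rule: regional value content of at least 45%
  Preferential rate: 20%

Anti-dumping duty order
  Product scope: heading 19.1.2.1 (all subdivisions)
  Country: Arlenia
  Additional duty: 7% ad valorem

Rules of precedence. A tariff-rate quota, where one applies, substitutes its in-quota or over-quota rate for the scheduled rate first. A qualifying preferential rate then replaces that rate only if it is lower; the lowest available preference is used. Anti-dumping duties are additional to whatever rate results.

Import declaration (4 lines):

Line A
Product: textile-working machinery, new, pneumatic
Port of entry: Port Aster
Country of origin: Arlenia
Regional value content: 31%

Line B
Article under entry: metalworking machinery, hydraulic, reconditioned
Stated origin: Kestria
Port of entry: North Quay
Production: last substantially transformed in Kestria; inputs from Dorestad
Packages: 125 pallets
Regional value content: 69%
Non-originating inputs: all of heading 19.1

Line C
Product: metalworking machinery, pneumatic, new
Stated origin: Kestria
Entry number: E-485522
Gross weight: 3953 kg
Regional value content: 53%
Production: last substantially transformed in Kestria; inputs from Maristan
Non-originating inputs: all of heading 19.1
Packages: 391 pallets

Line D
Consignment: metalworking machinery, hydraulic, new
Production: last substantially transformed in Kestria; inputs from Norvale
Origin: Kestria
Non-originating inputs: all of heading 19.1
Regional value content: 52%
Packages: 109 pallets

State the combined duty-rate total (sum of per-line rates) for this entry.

74%

Line A: textile-working → 19.1; pneumatic → 19.1.1; new → 19.1.1.2. Scheduled 34%. Arlenia agreement on 19.2.3.2: 19.1.1.2 not covered. → 34%.
Line B: metalworking → 19.2; hydraulic → 19.2.4; reconditioned → 19.2.4.2. Scheduled 28%. Kestria agreement on 19.2.1.2: 19.2.4.2 not covered; Kestria agreement on 19.2.4: RVC ≥ 60% → 20% available; Kestria agreement on 19.2.1.1: 19.2.4.2 not covered; preferential 20%. → 20%.
Line C: metalworking → 19.2; pneumatic → 19.2.3; new → 19.2.3.1. Scheduled 12%. Kestria agreement on 19.2.1.2: 19.2.3.1 not covered; Kestria agreement on 19.2.4: 19.2.3.1 not covered; Kestria agreement on 19.2.1.1: 19.2.3.1 not covered. → 12%.
Line D: metalworking → 19.2; hydraulic → 19.2.4; new → 19.2.4.1. Scheduled 8%. Kestria agreement on 19.2.1.2: 19.2.4.1 not covered; Kestria agreement on 19.2.4: RVC < 60%; Kestria agreement on 19.2.1.1: 19.2.4.1 not covered. → 8%.
Sum: 34% + 20% + 12% + 8% = 74%.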